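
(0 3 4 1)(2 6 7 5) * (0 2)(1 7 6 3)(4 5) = (0 1 2 3 5)(4 7)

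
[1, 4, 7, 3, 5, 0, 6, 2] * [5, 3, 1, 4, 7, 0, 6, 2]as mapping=[0→3, 1→7, 2→2, 3→4, 4→0, 5→5, 6→6, 7→1]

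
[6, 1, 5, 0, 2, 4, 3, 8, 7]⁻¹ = [3, 1, 4, 6, 5, 2, 0, 8, 7]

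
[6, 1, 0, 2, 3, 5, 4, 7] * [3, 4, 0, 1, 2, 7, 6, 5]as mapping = [0→6, 1→4, 2→3, 3→0, 4→1, 5→7, 6→2, 7→5]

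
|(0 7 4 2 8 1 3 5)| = 8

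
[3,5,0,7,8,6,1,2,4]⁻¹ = [2,6,7,0,8,1,5,3,4]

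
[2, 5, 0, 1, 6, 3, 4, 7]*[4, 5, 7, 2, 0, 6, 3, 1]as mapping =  [0→7, 1→6, 2→4, 3→5, 4→3, 5→2, 6→0, 7→1]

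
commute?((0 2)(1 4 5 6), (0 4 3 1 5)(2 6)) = no:(0 2)(1 4 5 6)*(0 4 3 1 5)(2 6) = (0 6 5 2 4)(1 3), (0 4 3 1 5)(2 6)*(0 2)(1 4 5 6) = (0 5 2 1 6)(3 4)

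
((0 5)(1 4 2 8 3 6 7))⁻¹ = (0 5)(1 7 6 3 8 2 4)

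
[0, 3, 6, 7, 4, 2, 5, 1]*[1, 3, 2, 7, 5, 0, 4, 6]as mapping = [0→1, 1→7, 2→4, 3→6, 4→5, 5→2, 6→0, 7→3]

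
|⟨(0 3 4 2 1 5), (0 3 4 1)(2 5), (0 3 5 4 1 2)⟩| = 720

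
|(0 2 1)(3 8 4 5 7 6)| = 6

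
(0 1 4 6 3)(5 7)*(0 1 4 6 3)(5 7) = (0 4 3 1 6)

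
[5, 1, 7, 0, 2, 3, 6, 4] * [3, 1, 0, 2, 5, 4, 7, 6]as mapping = [0→4, 1→1, 2→6, 3→3, 4→0, 5→2, 6→7, 7→5]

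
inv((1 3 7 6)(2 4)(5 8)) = (1 6 7 3)(2 4)(5 8)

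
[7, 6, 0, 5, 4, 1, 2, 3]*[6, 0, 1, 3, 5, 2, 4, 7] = [7, 4, 6, 2, 5, 0, 1, 3]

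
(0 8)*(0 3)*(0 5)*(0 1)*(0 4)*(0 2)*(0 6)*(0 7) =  (0 8 3 5 1 4 2 6 7)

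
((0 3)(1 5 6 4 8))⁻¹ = (0 3)(1 8 4 6 5)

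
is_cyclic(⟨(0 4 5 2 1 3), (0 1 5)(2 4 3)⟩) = yes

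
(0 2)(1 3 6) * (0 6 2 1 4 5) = (0 1 3 2 6 4 5)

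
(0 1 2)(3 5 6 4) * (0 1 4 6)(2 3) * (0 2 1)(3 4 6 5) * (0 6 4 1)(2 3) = (0 4)(2 6 5 3)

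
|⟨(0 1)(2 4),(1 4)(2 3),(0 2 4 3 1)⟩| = 60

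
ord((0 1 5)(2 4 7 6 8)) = 15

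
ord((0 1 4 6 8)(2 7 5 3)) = 20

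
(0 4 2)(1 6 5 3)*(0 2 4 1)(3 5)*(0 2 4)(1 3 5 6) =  (0 3 2 4)(5 6)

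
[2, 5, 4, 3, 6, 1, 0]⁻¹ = [6, 5, 0, 3, 2, 1, 4]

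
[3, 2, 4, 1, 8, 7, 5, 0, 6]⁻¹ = [7, 3, 1, 0, 2, 6, 8, 5, 4]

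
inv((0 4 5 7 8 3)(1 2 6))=(0 3 8 7 5 4)(1 6 2)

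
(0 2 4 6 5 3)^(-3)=(0 6)(2 5)(3 4)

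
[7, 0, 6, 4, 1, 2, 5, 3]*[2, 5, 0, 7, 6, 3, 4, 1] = [1, 2, 4, 6, 5, 0, 3, 7]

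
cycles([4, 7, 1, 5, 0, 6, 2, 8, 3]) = (0 4)(1 7 8 3 5 6 2)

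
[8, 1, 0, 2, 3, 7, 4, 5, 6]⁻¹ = [2, 1, 3, 4, 6, 7, 8, 5, 0]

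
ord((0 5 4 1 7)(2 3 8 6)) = 20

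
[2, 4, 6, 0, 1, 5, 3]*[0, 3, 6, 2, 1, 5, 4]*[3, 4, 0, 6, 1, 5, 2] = [2, 4, 1, 3, 6, 5, 0]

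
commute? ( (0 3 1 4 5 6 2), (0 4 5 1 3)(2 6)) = no: (0 3 1 4 5 6 2) * (0 4 5 1 3)(2 6) = (1 5 2 4), (0 4 5 1 3)(2 6) * (0 3 1 4 5 6 2) = (0 5 4 6)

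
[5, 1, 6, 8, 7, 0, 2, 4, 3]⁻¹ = [5, 1, 6, 8, 7, 0, 2, 4, 3]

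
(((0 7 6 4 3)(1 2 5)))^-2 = (0 4 7 3 6)(1 2 5)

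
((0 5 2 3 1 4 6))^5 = (0 4 3 5 6 1 2)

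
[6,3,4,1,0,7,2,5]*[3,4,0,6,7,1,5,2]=[5,6,7,4,3,2,0,1]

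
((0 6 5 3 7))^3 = (0 3 6 7 5)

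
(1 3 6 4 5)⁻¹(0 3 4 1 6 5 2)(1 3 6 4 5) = (0 6 5 3 4 1 2)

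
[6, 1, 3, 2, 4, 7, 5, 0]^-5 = [7, 1, 3, 2, 4, 6, 0, 5]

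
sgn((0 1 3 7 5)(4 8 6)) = 1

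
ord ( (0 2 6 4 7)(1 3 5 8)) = 20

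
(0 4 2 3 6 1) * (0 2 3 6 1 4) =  (1 2 6 4 3)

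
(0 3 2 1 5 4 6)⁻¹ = (0 6 4 5 1 2 3)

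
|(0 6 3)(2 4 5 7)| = 12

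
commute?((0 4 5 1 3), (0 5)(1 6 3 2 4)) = no:(0 4 5 1 3)*(0 5)(1 6 3 2 4) = (0 1 2 4)(3 5 6), (0 5)(1 6 3 2 4)*(0 4 5 1 3) = (0 1 6)(2 5 4 3)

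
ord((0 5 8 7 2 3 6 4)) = 8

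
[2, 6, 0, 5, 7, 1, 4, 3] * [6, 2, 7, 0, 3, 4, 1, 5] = [7, 1, 6, 4, 5, 2, 3, 0]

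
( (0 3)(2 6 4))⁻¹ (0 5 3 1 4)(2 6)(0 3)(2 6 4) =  (0 1 2 3 5)(4 6)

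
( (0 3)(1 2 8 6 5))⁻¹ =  (0 3)(1 5 6 8 2)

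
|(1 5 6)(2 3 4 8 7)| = 15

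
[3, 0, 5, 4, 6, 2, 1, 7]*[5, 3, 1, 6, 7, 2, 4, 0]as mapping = [0→6, 1→5, 2→2, 3→7, 4→4, 5→1, 6→3, 7→0]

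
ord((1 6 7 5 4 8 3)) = 7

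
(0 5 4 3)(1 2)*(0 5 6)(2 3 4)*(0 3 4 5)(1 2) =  (0 6 3)(1 4 5)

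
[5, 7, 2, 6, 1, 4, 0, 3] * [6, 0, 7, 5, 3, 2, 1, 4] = [2, 4, 7, 1, 0, 3, 6, 5]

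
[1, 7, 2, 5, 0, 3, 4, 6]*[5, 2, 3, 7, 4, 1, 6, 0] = [2, 0, 3, 1, 5, 7, 4, 6]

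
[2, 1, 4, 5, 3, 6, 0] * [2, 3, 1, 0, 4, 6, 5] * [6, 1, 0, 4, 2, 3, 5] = [1, 4, 2, 5, 6, 3, 0]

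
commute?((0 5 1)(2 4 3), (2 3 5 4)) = no:(0 5 1)(2 4 3)*(2 3 5 4) = (0 4 5 1), (2 3 5 4)*(0 5 1)(2 4 3) = (0 5 3 1)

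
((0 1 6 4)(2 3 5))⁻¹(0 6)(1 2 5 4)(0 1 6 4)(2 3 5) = (0 6 3 2)(1 4)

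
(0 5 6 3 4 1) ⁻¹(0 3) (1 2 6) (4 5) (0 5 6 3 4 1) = (0 2 3) (1 6) (4 5) 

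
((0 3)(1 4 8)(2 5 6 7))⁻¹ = (0 3)(1 8 4)(2 7 6 5)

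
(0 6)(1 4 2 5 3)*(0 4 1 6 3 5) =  (0 3 6 4 2)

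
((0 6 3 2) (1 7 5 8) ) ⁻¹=(0 2 3 6) (1 8 5 7) 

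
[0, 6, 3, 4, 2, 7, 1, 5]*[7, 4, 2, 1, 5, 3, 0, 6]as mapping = [0→7, 1→0, 2→1, 3→5, 4→2, 5→6, 6→4, 7→3]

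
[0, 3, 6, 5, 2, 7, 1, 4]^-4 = [0, 7, 3, 4, 1, 2, 5, 6]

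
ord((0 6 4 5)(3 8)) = 4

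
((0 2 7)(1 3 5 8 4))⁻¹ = (0 7 2)(1 4 8 5 3)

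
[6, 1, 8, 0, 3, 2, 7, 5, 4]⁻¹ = [3, 1, 5, 4, 8, 7, 0, 6, 2]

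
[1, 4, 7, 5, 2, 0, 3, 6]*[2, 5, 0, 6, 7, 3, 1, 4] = [5, 7, 4, 3, 0, 2, 6, 1]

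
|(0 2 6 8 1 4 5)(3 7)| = 14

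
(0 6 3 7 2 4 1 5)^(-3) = (0 4 3 5 2 6 1 7)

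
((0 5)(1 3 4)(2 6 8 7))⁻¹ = (0 5)(1 4 3)(2 7 8 6)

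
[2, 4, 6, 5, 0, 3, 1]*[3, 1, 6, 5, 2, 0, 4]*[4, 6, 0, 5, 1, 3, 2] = [2, 0, 1, 4, 5, 3, 6]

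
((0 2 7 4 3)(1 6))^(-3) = (0 7 3 2 4)(1 6)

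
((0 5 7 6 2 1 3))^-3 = (0 2 5 1 7 3 6)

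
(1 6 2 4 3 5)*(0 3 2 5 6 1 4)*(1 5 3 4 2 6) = (0 4 6 3 1 5 2)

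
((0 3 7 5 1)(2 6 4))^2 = (0 7 1 3 5)(2 4 6)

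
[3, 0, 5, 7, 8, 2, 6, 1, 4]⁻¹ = [1, 7, 5, 0, 8, 2, 6, 3, 4]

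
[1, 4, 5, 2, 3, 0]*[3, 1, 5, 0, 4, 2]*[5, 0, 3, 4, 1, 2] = [0, 1, 3, 2, 5, 4]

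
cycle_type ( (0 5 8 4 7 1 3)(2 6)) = 2.7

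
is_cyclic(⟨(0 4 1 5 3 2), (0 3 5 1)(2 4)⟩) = no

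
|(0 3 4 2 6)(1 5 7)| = 15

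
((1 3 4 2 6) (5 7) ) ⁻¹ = (1 6 2 4 3) (5 7) 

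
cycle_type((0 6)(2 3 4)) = 2.3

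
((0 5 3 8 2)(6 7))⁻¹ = (0 2 8 3 5)(6 7)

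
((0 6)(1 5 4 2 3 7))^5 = (0 6)(1 7 3 2 4 5)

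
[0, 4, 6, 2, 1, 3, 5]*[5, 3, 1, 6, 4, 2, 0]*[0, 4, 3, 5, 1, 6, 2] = [6, 1, 0, 4, 5, 2, 3]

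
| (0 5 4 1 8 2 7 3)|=8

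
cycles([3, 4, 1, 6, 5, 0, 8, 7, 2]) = (0 3 6 8 2 1 4 5)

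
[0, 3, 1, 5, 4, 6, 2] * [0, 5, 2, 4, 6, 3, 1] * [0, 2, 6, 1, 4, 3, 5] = [0, 4, 3, 1, 5, 2, 6]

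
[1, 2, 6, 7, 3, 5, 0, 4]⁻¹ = [6, 0, 1, 4, 7, 5, 2, 3]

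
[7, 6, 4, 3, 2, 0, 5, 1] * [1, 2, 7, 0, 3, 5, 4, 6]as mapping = [0→6, 1→4, 2→3, 3→0, 4→7, 5→1, 6→5, 7→2]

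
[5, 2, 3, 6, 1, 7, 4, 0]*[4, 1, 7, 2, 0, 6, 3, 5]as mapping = [0→6, 1→7, 2→2, 3→3, 4→1, 5→5, 6→0, 7→4]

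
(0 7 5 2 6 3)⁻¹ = (0 3 6 2 5 7)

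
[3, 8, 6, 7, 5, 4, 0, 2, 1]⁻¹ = [6, 8, 7, 0, 5, 4, 2, 3, 1]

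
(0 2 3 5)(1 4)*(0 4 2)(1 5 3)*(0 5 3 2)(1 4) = (0 5 1)(2 4 3)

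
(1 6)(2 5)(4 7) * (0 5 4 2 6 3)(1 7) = (0 5 6 7 2 4 1 3)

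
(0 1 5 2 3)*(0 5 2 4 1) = (1 2 3 5 4)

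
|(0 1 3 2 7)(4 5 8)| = 15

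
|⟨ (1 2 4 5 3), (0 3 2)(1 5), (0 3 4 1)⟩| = 720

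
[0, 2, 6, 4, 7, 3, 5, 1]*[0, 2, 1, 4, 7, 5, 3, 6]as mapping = [0→0, 1→1, 2→3, 3→7, 4→6, 5→4, 6→5, 7→2]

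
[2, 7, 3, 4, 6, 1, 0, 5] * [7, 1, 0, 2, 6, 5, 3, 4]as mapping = [0→0, 1→4, 2→2, 3→6, 4→3, 5→1, 6→7, 7→5]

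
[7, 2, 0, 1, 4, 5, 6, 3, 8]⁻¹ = [2, 3, 1, 7, 4, 5, 6, 0, 8]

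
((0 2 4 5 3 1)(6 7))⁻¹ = (0 1 3 5 4 2)(6 7)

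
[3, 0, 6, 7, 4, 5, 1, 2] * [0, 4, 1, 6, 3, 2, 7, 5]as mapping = [0→6, 1→0, 2→7, 3→5, 4→3, 5→2, 6→4, 7→1]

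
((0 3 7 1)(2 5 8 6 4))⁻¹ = (0 1 7 3)(2 4 6 8 5)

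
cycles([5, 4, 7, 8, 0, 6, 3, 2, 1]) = (0 5 6 3 8 1 4)(2 7)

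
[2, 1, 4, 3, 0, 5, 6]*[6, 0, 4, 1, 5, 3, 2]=[4, 0, 5, 1, 6, 3, 2]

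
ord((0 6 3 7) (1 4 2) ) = 12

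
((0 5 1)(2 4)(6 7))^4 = (0 5 1)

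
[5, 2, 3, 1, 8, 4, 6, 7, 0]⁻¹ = [8, 3, 1, 2, 5, 0, 6, 7, 4]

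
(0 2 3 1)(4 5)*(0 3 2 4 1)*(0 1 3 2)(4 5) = (0 5 3 1 2)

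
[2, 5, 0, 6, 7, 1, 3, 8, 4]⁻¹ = [2, 5, 0, 6, 8, 1, 3, 4, 7]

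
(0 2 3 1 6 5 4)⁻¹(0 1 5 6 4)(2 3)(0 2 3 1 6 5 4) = (0 2 6 4 5)(1 3)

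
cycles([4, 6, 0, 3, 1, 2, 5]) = (0 4 1 6 5 2)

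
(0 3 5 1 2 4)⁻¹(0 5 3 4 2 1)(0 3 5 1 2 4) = (0 4 2 3 1 5)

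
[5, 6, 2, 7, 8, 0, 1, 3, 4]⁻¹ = [5, 6, 2, 7, 8, 0, 1, 3, 4]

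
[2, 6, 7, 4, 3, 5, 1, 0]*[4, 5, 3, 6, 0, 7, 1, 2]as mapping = [0→3, 1→1, 2→2, 3→0, 4→6, 5→7, 6→5, 7→4]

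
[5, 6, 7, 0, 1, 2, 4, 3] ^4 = [3, 6, 5, 7, 1, 0, 4, 2] 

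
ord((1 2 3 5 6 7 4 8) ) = 8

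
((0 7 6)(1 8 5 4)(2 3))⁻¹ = (0 6 7)(1 4 5 8)(2 3)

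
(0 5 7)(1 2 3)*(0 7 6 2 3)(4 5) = (0 4 5 6 2)(1 3)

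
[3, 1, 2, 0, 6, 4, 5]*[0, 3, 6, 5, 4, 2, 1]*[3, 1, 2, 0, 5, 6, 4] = [6, 0, 4, 3, 1, 5, 2]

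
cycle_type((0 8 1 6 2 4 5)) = 7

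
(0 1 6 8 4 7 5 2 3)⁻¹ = (0 3 2 5 7 4 8 6 1)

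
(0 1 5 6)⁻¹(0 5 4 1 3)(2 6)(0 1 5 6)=(0 2)(1 6 4 5 3)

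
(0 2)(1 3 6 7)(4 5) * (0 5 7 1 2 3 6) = (0 3)(1 6)(2 5 4 7)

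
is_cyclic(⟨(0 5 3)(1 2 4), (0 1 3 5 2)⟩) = no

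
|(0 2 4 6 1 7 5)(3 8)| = 14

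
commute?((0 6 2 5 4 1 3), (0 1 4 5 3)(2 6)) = no:(0 6 2 5 4 1 3)*(0 1 4 5 3)(2 6) = (0 2 3 1), (0 1 4 5 3)(2 6)*(0 6 2 5 4 1 3) = (0 3 6 5)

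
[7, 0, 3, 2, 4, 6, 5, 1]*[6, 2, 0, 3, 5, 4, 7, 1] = [1, 6, 3, 0, 5, 7, 4, 2]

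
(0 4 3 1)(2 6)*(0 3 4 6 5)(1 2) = (0 6 1 3 2 5)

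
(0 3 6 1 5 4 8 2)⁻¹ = (0 2 8 4 5 1 6 3)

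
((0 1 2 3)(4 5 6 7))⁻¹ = (0 3 2 1)(4 7 6 5)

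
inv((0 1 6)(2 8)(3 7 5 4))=(0 6 1)(2 8)(3 4 5 7)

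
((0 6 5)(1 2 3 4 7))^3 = (1 4 2 7 3)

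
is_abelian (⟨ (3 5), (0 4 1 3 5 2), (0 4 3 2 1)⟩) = no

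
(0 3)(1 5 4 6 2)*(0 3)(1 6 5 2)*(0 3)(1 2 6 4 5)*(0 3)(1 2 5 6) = (2 4)(5 6)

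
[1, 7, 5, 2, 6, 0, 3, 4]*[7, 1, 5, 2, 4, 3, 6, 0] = [1, 0, 3, 5, 6, 7, 2, 4]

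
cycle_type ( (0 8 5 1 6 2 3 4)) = 8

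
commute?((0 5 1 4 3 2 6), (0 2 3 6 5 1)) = no:(0 5 1 4 3 2 6)*(0 2 3 6 5 1) = (0 1 4 6 2 5), (0 2 3 6 5 1)*(0 5 1 4 3 2 6) = (0 6 1 5 4 3)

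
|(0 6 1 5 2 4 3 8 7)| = 9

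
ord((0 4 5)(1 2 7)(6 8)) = 6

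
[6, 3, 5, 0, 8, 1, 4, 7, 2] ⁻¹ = [3, 5, 8, 1, 6, 2, 0, 7, 4] 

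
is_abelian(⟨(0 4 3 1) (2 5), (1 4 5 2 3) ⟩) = no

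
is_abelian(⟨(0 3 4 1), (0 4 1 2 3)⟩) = no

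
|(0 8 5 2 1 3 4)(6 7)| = 14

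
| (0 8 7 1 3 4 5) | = 7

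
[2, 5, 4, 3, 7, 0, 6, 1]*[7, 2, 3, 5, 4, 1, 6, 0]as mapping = [0→3, 1→1, 2→4, 3→5, 4→0, 5→7, 6→6, 7→2]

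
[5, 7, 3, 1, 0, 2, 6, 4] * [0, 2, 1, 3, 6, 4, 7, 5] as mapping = [0→4, 1→5, 2→3, 3→2, 4→0, 5→1, 6→7, 7→6] 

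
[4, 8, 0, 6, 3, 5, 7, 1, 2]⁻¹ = [2, 7, 8, 4, 0, 5, 3, 6, 1]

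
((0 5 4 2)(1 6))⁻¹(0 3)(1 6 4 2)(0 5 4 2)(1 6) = (0 6 1 2)(3 5)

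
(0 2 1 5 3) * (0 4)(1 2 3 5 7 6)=(0 3 4)(1 7 6)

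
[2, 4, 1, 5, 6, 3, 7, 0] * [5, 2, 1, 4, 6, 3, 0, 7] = [1, 6, 2, 3, 0, 4, 7, 5]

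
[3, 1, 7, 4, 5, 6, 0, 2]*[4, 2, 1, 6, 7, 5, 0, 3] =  [6, 2, 3, 7, 5, 0, 4, 1]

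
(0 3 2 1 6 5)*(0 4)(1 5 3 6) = (0 6 3 2 5 4)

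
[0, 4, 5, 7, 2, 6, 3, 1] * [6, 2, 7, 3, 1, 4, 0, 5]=[6, 1, 4, 5, 7, 0, 3, 2]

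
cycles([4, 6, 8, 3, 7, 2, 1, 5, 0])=(0 4 7 5 2 8)(1 6)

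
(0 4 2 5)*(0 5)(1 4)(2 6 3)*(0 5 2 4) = (0 1)(2 5)(3 4 6)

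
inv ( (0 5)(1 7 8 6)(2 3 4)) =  (0 5)(1 6 8 7)(2 4 3)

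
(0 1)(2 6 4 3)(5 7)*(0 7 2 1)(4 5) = (1 7 4 3)(2 6 5)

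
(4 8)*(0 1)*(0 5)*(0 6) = (0 1 5 6)(4 8)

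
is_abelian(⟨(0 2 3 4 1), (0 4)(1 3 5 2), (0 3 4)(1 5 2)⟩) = no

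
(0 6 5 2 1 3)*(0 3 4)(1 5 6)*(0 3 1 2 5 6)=(0 2 6)(1 4 3)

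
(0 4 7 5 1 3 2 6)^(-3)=(0 3 7 6 1 4 2 5)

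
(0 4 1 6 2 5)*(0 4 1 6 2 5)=(0 1 2)(4 6 5)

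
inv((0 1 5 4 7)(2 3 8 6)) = (0 7 4 5 1)(2 6 8 3)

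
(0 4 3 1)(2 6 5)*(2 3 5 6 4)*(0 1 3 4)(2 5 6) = (0 5 4 6 2)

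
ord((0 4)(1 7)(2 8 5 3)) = 4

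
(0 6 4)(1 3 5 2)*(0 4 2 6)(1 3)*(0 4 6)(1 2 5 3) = (0 4 6 5)(1 2)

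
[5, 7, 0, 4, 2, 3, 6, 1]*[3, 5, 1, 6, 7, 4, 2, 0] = [4, 0, 3, 7, 1, 6, 2, 5]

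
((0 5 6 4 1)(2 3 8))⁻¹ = (0 1 4 6 5)(2 8 3)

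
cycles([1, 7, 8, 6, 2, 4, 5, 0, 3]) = (0 1 7)(2 8 3 6 5 4)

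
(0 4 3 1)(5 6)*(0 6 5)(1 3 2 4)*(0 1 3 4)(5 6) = (0 3 4 2)(1 5 6)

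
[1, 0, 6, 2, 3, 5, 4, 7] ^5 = [1, 0, 6, 2, 3, 5, 4, 7] 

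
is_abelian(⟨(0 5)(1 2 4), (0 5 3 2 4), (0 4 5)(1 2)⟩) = no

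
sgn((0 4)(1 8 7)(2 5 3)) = -1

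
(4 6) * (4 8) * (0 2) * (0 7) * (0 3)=(0 2 7 3)(4 6 8)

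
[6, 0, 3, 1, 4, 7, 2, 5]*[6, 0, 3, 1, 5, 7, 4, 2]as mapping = [0→4, 1→6, 2→1, 3→0, 4→5, 5→2, 6→3, 7→7]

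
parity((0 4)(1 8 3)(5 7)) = even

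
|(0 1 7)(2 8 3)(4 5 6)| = 3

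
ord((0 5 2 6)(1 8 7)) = 12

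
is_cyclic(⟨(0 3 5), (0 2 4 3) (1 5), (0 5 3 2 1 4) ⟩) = no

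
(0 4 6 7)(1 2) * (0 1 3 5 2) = (0 4 6 7 1)(2 3 5)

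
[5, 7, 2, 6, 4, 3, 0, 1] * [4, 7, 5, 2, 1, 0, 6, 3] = [0, 3, 5, 6, 1, 2, 4, 7]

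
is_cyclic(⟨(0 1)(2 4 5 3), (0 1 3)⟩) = no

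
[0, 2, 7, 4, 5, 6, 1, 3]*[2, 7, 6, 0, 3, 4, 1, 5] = [2, 6, 5, 3, 4, 1, 7, 0]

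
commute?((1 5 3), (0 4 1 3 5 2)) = no:(1 5 3) * (0 4 1 3 5 2) = (0 4 1 2), (0 4 1 3 5 2) * (1 5 3) = (0 4 5 2)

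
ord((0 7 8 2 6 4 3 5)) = 8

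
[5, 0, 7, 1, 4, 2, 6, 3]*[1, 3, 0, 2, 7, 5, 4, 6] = [5, 1, 6, 3, 7, 0, 4, 2]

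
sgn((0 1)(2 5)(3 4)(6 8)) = 1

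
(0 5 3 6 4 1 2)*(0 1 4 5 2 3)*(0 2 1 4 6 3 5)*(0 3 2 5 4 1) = (1 4 6 3 2)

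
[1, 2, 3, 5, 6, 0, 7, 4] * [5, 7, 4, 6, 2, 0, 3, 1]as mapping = [0→7, 1→4, 2→6, 3→0, 4→3, 5→5, 6→1, 7→2]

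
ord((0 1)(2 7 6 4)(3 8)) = 4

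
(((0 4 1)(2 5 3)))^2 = (0 1 4)(2 3 5)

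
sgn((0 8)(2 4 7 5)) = 1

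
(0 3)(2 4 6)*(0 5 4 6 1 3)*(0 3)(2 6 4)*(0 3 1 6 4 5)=(0 1 3)(2 5)(4 6)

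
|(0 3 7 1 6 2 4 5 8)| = 9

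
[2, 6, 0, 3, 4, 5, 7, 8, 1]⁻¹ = [2, 8, 0, 3, 4, 5, 1, 6, 7]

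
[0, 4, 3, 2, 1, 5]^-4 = [0, 1, 2, 3, 4, 5]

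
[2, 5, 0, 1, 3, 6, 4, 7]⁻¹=[2, 3, 0, 4, 6, 1, 5, 7]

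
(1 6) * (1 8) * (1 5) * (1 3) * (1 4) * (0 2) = (0 2)(1 6 8 5 3 4)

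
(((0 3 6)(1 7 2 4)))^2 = (0 6 3)(1 2)(4 7)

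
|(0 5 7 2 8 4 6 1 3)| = 9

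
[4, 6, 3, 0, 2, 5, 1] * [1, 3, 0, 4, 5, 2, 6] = [5, 6, 4, 1, 0, 2, 3]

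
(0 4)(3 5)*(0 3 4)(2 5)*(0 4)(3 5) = (0 4 5)(2 3)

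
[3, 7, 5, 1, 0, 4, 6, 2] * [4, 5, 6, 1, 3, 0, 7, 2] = [1, 2, 0, 5, 4, 3, 7, 6]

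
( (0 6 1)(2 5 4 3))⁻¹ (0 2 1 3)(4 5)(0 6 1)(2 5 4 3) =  (0 2 6 5)(3 4)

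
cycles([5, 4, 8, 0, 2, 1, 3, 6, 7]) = (0 5 1 4 2 8 7 6 3)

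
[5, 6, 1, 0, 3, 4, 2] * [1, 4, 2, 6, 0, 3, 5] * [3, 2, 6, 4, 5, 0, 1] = [4, 0, 5, 2, 1, 3, 6]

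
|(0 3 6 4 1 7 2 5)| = 8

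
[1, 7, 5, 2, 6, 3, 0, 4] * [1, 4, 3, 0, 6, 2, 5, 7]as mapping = [0→4, 1→7, 2→2, 3→3, 4→5, 5→0, 6→1, 7→6]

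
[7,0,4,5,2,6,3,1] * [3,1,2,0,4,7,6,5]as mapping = [0→5,1→3,2→4,3→7,4→2,5→6,6→0,7→1]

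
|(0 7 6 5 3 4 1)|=7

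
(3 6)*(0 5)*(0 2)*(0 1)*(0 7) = (0 5 2 1 7)(3 6)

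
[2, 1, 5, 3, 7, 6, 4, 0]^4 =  [4, 1, 7, 3, 5, 0, 2, 6]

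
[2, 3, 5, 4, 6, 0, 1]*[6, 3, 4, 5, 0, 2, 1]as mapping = [0→4, 1→5, 2→2, 3→0, 4→1, 5→6, 6→3]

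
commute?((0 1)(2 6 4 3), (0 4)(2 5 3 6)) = no:(0 1)(2 6 4 3) * (0 4)(2 5 3 6) = (0 1 4 6)(3 5), (0 4)(2 5 3 6) * (0 1)(2 6 4 3) = (0 3 4 1)(2 5)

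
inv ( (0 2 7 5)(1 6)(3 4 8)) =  (0 5 7 2)(1 6)(3 8 4)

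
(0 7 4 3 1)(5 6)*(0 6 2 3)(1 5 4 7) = (0 1 6 4)(2 3 5)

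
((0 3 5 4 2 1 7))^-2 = (0 1 4 3 7 2 5)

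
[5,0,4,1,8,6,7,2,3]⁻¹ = [1,3,7,8,2,0,5,6,4]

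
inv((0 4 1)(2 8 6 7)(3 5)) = (0 1 4)(2 7 6 8)(3 5)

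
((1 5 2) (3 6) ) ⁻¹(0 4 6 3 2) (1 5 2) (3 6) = (0 4 3 6 1) 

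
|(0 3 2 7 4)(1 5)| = 10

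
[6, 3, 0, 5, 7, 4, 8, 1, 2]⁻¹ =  [2, 7, 8, 1, 5, 3, 0, 4, 6]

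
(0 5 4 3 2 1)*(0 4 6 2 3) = (0 5 6 2 1 4)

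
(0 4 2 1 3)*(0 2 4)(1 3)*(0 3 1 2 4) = (0 3 4)(1 2)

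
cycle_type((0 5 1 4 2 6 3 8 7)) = 9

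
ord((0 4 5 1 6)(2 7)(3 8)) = 10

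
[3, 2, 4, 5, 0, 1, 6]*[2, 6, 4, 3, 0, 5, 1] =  [3, 4, 0, 5, 2, 6, 1]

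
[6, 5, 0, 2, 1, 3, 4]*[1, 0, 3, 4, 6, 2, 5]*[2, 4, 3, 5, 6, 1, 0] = [1, 3, 4, 5, 2, 6, 0]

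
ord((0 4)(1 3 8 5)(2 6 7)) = 12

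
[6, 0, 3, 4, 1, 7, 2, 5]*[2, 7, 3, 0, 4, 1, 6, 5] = [6, 2, 0, 4, 7, 5, 3, 1]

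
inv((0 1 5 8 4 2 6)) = (0 6 2 4 8 5 1)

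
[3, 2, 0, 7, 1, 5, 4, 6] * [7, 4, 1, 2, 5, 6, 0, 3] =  [2, 1, 7, 3, 4, 6, 5, 0]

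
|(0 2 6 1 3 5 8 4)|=8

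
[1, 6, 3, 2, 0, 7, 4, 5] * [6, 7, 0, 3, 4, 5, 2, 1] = [7, 2, 3, 0, 6, 1, 4, 5]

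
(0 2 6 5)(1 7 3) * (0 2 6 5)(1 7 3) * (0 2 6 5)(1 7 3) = (0 5 6 2)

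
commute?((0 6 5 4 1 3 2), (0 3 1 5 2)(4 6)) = no:(0 6 5 4 1 3 2)*(0 3 1 5 2)(4 6) = (0 4 5 6 2 3), (0 3 1 5 2)(4 6)*(0 6 5 4 1 3 2) = (0 2 6 1 4 5)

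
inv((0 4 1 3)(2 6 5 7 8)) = (0 3 1 4)(2 8 7 5 6)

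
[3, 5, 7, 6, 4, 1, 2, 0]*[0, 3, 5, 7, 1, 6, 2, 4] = [7, 6, 4, 2, 1, 3, 5, 0]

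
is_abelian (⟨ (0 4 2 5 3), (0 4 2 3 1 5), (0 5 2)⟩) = no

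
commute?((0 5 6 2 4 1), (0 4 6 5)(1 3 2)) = no:(0 5 6 2 4 1)*(0 4 6 5)(1 3 2) = (1 4 3 2 6), (0 4 6 5)(1 3 2)*(0 5 6 2 4 1) = (0 1 3 4 2)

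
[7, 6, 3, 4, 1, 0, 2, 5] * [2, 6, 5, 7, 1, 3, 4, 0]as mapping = [0→0, 1→4, 2→7, 3→1, 4→6, 5→2, 6→5, 7→3]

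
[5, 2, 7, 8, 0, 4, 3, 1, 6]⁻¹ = [4, 7, 1, 6, 5, 0, 8, 2, 3]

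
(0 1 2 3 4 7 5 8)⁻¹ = (0 8 5 7 4 3 2 1)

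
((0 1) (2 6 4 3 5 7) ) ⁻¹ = (0 1) (2 7 5 3 4 6) 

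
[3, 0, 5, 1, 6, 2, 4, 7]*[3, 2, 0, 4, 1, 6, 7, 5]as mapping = [0→4, 1→3, 2→6, 3→2, 4→7, 5→0, 6→1, 7→5]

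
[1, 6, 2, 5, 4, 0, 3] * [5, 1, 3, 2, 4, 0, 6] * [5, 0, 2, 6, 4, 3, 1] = [0, 1, 6, 5, 4, 3, 2] 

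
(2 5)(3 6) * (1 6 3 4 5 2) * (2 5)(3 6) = (1 3 6 4 2 5)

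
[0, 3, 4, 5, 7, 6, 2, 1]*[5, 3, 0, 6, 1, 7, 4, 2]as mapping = [0→5, 1→6, 2→1, 3→7, 4→2, 5→4, 6→0, 7→3]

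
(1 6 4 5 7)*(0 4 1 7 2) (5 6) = (0 4 6 1 5 2) 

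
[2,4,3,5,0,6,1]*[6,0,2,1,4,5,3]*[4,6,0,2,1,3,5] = [0,1,6,3,5,2,4]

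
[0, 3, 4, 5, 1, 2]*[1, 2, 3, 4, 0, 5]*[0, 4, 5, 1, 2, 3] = [4, 2, 0, 3, 5, 1]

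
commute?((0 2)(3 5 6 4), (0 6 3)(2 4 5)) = no:(0 2)(3 5 6 4)*(0 6 3)(2 4 5) = (0 4)(2 6 5 3), (0 6 3)(2 4 5)*(0 2)(3 5 6 4) = (0 4 6 5)(2 3)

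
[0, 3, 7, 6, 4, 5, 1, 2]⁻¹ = [0, 6, 7, 1, 4, 5, 3, 2]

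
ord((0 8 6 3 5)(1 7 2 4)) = 20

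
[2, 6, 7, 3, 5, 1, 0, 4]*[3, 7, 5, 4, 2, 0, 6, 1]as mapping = [0→5, 1→6, 2→1, 3→4, 4→0, 5→7, 6→3, 7→2]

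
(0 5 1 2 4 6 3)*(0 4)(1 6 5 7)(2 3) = (0 7 1 3 4 5 6 2)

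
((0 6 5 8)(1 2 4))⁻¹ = (0 8 5 6)(1 4 2)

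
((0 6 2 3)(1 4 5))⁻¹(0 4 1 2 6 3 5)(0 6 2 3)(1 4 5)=(0 1 6 5 4 3 2)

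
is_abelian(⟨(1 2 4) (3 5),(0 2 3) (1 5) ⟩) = no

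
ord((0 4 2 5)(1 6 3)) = 12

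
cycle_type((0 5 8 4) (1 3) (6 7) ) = 2^2.4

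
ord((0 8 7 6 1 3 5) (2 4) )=14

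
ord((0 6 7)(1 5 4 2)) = 12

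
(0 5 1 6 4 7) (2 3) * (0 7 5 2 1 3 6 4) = (0 2 6) (1 4 5 3) 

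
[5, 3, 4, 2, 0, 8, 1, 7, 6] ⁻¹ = [4, 6, 3, 1, 2, 0, 8, 7, 5] 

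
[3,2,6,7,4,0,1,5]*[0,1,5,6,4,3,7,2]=[6,5,7,2,4,0,1,3]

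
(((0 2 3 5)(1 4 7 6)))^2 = (0 3)(1 7)(2 5)(4 6)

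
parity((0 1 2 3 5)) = even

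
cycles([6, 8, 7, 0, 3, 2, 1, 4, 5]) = (0 6 1 8 5 2 7 4 3)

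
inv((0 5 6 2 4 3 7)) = (0 7 3 4 2 6 5)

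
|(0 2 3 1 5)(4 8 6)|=15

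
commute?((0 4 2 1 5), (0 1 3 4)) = no:(0 4 2 1 5)*(0 1 3 4) = (1 5)(2 3 4), (0 1 3 4)*(0 4 2 1 5) = (0 5)(1 3 2)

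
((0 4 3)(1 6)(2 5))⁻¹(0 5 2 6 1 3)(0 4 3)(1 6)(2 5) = (0 4 2 5 1 6)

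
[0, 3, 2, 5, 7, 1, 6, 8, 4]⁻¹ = [0, 5, 2, 1, 8, 3, 6, 4, 7]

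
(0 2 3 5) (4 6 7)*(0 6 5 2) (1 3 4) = (1 3 2 4 5 6 7) 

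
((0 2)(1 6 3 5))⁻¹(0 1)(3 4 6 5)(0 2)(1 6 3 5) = (1 5 4 3)(2 6)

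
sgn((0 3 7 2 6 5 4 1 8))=1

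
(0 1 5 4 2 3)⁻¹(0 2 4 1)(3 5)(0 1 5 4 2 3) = (0 4)(1 3 2 5)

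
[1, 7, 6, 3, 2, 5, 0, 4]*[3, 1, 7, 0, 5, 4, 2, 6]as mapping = [0→1, 1→6, 2→2, 3→0, 4→7, 5→4, 6→3, 7→5]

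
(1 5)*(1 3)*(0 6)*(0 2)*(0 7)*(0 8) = (0 6 2 7 8)(1 5 3)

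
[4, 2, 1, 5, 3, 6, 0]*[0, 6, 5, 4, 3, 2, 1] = [3, 5, 6, 2, 4, 1, 0]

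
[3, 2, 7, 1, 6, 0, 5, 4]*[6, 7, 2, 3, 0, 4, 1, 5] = [3, 2, 5, 7, 1, 6, 4, 0]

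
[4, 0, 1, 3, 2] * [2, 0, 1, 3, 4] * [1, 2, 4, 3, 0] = [0, 4, 1, 3, 2]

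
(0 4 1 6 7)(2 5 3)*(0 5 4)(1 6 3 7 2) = (1 3)(2 4 6)(5 7)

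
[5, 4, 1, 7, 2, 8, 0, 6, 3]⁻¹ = [6, 2, 4, 8, 1, 0, 7, 3, 5]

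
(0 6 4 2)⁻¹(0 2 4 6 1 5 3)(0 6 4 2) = (0 2 4 1 5 3 6)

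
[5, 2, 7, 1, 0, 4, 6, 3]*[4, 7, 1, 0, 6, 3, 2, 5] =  [3, 1, 5, 7, 4, 6, 2, 0]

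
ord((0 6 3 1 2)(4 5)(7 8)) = 10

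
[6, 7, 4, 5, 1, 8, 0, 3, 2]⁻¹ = [6, 4, 8, 7, 2, 3, 0, 1, 5]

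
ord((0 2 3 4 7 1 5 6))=8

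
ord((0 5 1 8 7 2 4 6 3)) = 9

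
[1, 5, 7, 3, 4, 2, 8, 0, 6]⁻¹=[7, 0, 5, 3, 4, 1, 8, 2, 6]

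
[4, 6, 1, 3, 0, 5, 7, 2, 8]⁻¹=[4, 2, 7, 3, 0, 5, 1, 6, 8]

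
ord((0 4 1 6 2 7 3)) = 7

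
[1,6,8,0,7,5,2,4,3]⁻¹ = [3,0,6,8,7,5,1,4,2]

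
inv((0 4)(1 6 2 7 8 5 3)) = (0 4)(1 3 5 8 7 2 6)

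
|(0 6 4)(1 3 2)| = 3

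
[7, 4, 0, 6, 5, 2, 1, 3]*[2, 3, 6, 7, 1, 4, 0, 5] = [5, 1, 2, 0, 4, 6, 3, 7]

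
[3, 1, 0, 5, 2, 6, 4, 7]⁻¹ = [2, 1, 4, 0, 6, 3, 5, 7]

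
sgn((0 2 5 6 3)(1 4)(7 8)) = 1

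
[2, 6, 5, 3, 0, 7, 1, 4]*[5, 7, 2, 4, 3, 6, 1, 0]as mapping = [0→2, 1→1, 2→6, 3→4, 4→5, 5→0, 6→7, 7→3]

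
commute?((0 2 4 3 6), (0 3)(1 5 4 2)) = no:(0 2 4 3 6)*(0 3)(1 5 4 2) = (0 1 5 4)(3 6), (0 3)(1 5 4 2)*(0 2 4 3 6) = (0 6)(1 5 3 2)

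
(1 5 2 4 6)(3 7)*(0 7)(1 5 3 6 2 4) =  (0 7 6 5 4 2 1 3)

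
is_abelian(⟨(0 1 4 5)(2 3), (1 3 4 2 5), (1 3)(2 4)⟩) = no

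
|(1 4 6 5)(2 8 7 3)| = 4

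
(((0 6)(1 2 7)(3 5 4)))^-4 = (1 7 2)(3 4 5)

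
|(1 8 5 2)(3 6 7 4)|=4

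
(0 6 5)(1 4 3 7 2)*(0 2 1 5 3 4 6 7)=(0 7 1 6 3)(2 5)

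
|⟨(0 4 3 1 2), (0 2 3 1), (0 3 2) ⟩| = 120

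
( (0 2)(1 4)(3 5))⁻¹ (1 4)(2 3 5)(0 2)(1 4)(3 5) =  (0 5 3)(1 4)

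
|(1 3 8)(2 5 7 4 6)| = 15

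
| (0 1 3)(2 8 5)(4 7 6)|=3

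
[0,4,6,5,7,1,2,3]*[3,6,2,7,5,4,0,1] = [3,5,0,4,1,6,2,7]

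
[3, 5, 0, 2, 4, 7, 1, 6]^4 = [3, 1, 0, 2, 4, 5, 6, 7]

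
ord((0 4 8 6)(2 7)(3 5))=4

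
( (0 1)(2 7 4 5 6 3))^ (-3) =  (0 1)(2 5)(3 4)(6 7)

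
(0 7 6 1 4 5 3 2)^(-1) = (0 2 3 5 4 1 6 7)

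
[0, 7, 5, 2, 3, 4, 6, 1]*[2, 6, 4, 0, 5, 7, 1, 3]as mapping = [0→2, 1→3, 2→7, 3→4, 4→0, 5→5, 6→1, 7→6]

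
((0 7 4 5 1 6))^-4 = (0 4 1)(5 6 7)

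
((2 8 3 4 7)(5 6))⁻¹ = (2 7 4 3 8)(5 6)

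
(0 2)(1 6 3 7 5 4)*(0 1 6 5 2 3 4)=(0 3 7 2 1 5)(4 6)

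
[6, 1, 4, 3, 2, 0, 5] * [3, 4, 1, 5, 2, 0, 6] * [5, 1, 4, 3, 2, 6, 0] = [0, 2, 4, 6, 1, 3, 5]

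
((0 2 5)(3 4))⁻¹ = (0 5 2)(3 4)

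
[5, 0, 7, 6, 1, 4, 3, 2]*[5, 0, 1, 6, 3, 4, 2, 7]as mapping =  [0→4, 1→5, 2→7, 3→2, 4→0, 5→3, 6→6, 7→1]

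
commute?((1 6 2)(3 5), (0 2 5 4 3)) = no:(1 6 2)(3 5)*(0 2 5 4 3) = (0 2 1 6 5)(3 4), (0 2 5 4 3)*(1 6 2)(3 5) = (0 1 6 2 3)(4 5)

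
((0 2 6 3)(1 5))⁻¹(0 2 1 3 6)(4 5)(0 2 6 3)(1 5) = (0 3 2 6 5)(1 4)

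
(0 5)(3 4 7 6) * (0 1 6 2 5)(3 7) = (1 6 7 2 5)(3 4)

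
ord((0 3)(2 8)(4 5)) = 2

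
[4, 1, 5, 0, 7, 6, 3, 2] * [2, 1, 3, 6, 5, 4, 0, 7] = [5, 1, 4, 2, 7, 0, 6, 3]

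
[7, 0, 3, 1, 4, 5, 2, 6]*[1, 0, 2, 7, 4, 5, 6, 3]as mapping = [0→3, 1→1, 2→7, 3→0, 4→4, 5→5, 6→2, 7→6]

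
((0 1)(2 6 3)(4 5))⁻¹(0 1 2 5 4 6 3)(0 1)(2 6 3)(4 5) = (0 6 4 5 3 2 1)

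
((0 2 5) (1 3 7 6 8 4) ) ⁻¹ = (0 5 2) (1 4 8 6 7 3) 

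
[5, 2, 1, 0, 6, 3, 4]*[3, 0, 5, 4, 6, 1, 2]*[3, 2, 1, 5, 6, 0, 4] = [2, 0, 3, 5, 1, 6, 4]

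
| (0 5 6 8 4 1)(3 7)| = 6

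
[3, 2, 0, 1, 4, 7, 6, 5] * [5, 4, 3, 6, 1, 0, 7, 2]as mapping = [0→6, 1→3, 2→5, 3→4, 4→1, 5→2, 6→7, 7→0]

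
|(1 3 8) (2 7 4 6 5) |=15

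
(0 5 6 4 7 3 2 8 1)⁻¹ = (0 1 8 2 3 7 4 6 5)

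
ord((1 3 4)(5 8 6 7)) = 12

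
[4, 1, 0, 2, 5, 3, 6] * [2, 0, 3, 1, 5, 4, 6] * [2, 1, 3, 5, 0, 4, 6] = [4, 2, 3, 5, 0, 1, 6]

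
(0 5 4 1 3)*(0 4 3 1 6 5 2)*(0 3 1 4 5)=(0 2 3 5 1 4 6)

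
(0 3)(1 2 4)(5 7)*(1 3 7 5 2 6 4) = (0 7 2 1 6 4 3)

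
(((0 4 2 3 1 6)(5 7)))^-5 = (0 4 2 3 1 6)(5 7)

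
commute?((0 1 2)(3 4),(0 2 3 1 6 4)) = no:(0 1 2)(3 4)*(0 2 3 1 6 4) = (0 6 4 1 3),(0 2 3 1 6 4)*(0 1 2)(3 4) = (1 6 3 2 4)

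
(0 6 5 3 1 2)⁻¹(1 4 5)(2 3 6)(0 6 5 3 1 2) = (0 1 5)(2 4 3)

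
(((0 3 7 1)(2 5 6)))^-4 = (2 6 5)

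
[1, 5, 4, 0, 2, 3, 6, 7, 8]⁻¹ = [3, 0, 4, 5, 2, 1, 6, 7, 8]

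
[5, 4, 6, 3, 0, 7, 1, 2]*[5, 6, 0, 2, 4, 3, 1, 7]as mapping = [0→3, 1→4, 2→1, 3→2, 4→5, 5→7, 6→6, 7→0]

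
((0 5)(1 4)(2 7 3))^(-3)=(0 5)(1 4)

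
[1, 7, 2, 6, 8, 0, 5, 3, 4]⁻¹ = [5, 0, 2, 7, 8, 6, 3, 1, 4]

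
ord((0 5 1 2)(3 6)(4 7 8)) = 12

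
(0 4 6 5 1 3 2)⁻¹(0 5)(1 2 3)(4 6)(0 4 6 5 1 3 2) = (0 2 3)(1 4)(5 6)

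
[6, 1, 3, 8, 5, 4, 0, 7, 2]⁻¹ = [6, 1, 8, 2, 5, 4, 0, 7, 3]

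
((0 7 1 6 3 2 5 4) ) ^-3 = (0 2 1 4 3 7 5 6) 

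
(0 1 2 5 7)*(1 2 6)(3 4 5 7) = (0 2 7)(1 6)(3 4 5)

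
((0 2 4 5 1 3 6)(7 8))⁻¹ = (0 6 3 1 5 4 2)(7 8)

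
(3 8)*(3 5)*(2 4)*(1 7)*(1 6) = (1 7 6)(2 4)(3 8 5)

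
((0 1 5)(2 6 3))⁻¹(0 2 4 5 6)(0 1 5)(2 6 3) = (0 3 1 6 4)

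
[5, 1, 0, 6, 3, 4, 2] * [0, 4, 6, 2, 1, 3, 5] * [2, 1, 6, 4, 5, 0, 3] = [4, 5, 2, 0, 6, 1, 3]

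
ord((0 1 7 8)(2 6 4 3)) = 4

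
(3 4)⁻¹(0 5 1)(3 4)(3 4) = (0 5 1)(3 4)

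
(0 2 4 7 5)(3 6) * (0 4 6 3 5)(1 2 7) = (0 7)(1 2 6 5 4)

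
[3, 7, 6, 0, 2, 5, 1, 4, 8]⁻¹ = [3, 6, 4, 0, 7, 5, 2, 1, 8]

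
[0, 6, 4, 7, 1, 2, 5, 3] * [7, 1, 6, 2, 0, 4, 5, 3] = [7, 5, 0, 3, 1, 6, 4, 2]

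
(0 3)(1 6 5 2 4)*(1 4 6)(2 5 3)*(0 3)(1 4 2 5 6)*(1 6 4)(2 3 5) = (0 2 6)(3 5 4)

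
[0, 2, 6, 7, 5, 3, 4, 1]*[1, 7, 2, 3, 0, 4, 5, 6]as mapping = [0→1, 1→2, 2→5, 3→6, 4→4, 5→3, 6→0, 7→7]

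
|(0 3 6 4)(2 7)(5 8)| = 4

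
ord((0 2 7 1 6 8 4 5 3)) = 9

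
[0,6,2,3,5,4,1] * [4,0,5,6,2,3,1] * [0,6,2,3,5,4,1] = [5,6,4,1,3,2,0]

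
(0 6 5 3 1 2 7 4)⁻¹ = (0 4 7 2 1 3 5 6)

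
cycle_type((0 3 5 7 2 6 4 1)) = 8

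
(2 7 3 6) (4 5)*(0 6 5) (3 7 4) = (0 6 2 4) (3 5) 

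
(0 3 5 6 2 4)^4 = (0 2 5)(3 4 6)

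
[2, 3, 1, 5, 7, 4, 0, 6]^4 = [5, 7, 4, 6, 2, 0, 3, 1]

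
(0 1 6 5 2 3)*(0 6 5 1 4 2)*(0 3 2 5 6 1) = (0 4 5 3 1 6)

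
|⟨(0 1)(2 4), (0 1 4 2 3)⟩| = 60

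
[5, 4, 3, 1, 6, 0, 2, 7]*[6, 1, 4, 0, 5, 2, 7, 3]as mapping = [0→2, 1→5, 2→0, 3→1, 4→7, 5→6, 6→4, 7→3]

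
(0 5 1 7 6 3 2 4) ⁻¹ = (0 4 2 3 6 7 1 5) 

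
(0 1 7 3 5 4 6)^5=(0 4 3 1 6 5 7)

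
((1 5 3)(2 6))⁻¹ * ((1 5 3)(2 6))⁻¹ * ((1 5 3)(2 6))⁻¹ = (2 6)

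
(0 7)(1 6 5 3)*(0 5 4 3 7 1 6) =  (0 1)(3 6 4)(5 7)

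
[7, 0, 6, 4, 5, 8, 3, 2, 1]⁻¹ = [1, 8, 7, 6, 3, 4, 2, 0, 5]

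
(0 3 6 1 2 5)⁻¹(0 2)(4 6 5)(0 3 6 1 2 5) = (0 4 1)(3 5)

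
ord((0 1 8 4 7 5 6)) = 7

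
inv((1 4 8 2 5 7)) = (1 7 5 2 8 4)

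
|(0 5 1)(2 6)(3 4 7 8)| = 12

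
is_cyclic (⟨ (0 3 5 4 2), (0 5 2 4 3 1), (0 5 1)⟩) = no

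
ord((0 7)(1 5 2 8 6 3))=6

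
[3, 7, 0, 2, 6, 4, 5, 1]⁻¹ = [2, 7, 3, 0, 5, 6, 4, 1]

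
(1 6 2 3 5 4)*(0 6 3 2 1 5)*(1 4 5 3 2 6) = (0 1 2 6 4 3)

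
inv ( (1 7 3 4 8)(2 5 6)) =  (1 8 4 3 7)(2 6 5)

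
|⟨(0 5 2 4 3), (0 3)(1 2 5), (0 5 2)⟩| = 720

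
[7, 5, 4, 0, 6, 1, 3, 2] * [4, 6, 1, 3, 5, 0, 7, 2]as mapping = [0→2, 1→0, 2→5, 3→4, 4→7, 5→6, 6→3, 7→1]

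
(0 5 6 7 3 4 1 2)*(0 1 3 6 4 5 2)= (0 2 1)(3 5 4)(6 7)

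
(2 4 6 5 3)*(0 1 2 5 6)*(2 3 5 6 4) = (0 1 3 6 4) 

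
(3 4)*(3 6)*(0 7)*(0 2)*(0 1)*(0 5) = (0 7 2 1 5) (3 4 6) 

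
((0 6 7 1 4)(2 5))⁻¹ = (0 4 1 7 6)(2 5)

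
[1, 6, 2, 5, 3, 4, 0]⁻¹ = [6, 0, 2, 4, 5, 3, 1]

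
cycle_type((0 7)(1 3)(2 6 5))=2^2.3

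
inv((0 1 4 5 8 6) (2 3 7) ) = (0 6 8 5 4 1) (2 7 3) 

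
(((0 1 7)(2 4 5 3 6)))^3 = (2 3 4 6 5)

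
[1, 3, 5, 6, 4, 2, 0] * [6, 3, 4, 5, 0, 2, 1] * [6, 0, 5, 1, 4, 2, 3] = [1, 2, 5, 0, 6, 4, 3]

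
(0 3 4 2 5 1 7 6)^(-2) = (0 7 5 4)(1 2 3 6)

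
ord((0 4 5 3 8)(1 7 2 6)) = 20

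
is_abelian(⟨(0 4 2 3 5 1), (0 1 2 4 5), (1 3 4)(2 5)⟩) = no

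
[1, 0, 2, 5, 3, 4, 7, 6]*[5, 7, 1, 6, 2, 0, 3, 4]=[7, 5, 1, 0, 6, 2, 4, 3]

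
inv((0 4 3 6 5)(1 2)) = (0 5 6 3 4)(1 2)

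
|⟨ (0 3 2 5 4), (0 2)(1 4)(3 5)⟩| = 120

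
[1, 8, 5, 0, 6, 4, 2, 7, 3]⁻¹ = [3, 0, 6, 8, 5, 2, 4, 7, 1]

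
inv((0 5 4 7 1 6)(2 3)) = (0 6 1 7 4 5)(2 3)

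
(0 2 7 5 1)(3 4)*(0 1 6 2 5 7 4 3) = (0 5 6 2 4)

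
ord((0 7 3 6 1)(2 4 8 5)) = 20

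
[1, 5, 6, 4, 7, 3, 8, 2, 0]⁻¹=[8, 0, 7, 5, 3, 1, 2, 4, 6]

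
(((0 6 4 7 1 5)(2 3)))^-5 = (0 6 4 7 1 5)(2 3)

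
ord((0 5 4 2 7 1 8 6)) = 8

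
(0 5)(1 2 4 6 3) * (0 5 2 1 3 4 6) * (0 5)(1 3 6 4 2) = (0 1 3 6 2 4 5)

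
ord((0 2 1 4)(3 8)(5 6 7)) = 12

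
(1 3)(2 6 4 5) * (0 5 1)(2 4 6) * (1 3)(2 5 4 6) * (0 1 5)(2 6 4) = (0 2)(1 5 4 3)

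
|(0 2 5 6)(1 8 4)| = 12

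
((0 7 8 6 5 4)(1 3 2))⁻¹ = (0 4 5 6 8 7)(1 2 3)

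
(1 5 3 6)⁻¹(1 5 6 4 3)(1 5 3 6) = (1 4 6 5 3)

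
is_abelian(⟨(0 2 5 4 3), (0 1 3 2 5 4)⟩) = no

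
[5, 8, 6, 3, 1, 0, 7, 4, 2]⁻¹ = [5, 4, 8, 3, 7, 0, 2, 6, 1]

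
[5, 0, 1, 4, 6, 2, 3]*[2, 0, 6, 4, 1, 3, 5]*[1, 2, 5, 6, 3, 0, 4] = [6, 5, 1, 2, 0, 4, 3]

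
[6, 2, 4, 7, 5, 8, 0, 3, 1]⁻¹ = [6, 8, 1, 7, 2, 4, 0, 3, 5]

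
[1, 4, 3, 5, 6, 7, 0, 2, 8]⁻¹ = [6, 0, 7, 2, 1, 3, 4, 5, 8]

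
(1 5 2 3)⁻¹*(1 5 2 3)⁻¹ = (1 2)(3 5)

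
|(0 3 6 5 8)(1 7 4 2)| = 20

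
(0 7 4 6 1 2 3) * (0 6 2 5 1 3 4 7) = (1 5)(2 4)(3 6)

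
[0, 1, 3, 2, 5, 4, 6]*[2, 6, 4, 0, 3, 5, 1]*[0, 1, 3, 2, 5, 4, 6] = [3, 6, 0, 5, 4, 2, 1]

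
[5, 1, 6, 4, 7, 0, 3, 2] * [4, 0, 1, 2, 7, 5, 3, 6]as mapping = [0→5, 1→0, 2→3, 3→7, 4→6, 5→4, 6→2, 7→1]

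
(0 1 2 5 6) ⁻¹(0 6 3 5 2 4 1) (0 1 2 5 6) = (0 3 6 5 4 2 1) 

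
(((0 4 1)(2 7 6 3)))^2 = (0 1 4)(2 6)(3 7)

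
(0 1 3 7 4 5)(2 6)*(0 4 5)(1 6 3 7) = (0 6 2 3 1 7 5 4)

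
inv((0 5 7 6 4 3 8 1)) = (0 1 8 3 4 6 7 5)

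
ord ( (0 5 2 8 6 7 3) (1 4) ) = 14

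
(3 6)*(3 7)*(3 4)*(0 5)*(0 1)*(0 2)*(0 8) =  (0 5 1 2 8)(3 6 7 4)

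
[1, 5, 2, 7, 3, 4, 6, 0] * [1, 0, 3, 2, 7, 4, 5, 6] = [0, 4, 3, 6, 2, 7, 5, 1]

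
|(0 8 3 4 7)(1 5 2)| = 15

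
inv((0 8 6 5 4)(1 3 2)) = (0 4 5 6 8)(1 2 3)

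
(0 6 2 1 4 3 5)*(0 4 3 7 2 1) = (0 6 1 3 5 4 7 2)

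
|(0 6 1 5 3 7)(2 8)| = 6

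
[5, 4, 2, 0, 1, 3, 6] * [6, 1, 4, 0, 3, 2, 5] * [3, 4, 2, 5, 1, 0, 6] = [2, 5, 1, 6, 4, 3, 0]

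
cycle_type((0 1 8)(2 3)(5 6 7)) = 2.3^2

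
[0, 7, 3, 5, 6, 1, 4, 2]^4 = [0, 5, 7, 2, 4, 3, 6, 1]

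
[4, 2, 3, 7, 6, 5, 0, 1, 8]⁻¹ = [6, 7, 1, 2, 0, 5, 4, 3, 8]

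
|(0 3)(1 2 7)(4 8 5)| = 6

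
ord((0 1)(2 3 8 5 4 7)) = 6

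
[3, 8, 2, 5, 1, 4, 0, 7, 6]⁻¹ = [6, 4, 2, 0, 5, 3, 8, 7, 1]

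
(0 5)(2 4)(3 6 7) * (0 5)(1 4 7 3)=(1 4 2 7)(3 6)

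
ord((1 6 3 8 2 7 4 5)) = 8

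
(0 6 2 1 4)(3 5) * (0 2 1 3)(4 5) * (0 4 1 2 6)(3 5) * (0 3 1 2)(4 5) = (0 3 2 4 6)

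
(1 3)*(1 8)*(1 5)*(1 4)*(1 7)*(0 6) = (0 6)(1 3 8 5 4 7)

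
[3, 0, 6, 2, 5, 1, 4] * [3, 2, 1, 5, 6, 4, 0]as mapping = [0→5, 1→3, 2→0, 3→1, 4→4, 5→2, 6→6]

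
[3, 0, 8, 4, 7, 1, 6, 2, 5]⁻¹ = [1, 5, 7, 0, 3, 8, 6, 4, 2]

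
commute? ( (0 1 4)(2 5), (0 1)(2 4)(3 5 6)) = no: (0 1 4)(2 5) * (0 1)(2 4)(3 5 6) = (1 2 6 3 5 4), (0 1)(2 4)(3 5 6) * (0 1 4)(2 5) = (0 4 5 6 3 2)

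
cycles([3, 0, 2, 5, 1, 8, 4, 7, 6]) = (0 3 5 8 6 4 1)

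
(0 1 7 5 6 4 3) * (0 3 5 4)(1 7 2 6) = (0 7 4 5 1 2 6)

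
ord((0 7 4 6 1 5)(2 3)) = 6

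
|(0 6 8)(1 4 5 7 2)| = 15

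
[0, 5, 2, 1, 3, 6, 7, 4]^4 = [0, 4, 2, 7, 6, 3, 1, 5]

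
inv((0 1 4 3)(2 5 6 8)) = (0 3 4 1)(2 8 6 5)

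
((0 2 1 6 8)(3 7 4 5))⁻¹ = (0 8 6 1 2)(3 5 4 7)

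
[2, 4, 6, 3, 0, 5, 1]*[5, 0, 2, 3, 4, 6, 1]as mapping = [0→2, 1→4, 2→1, 3→3, 4→5, 5→6, 6→0]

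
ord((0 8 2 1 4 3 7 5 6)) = 9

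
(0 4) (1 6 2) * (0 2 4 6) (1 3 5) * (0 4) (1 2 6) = (0 1 4 6) (2 3 5) 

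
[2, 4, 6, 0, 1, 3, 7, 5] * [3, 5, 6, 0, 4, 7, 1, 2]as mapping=[0→6, 1→4, 2→1, 3→3, 4→5, 5→0, 6→2, 7→7]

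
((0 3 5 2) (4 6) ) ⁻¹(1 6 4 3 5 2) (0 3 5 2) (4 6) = (0 1 4 6 5 2) 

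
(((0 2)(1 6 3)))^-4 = (1 3 6)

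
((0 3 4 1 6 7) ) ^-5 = (0 3 4 1 6 7) 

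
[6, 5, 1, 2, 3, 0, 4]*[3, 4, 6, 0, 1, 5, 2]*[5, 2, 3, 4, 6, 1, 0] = [3, 1, 6, 0, 5, 4, 2]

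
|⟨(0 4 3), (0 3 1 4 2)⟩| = 60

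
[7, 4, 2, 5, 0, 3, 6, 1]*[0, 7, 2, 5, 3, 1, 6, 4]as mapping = [0→4, 1→3, 2→2, 3→1, 4→0, 5→5, 6→6, 7→7]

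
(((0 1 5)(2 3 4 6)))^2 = (0 5 1)(2 4)(3 6)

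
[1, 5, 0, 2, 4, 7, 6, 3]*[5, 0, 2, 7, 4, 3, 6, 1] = [0, 3, 5, 2, 4, 1, 6, 7]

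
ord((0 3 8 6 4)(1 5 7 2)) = 20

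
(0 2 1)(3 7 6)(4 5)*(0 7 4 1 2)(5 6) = (1 7 5)(3 4 6)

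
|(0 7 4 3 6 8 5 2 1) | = 9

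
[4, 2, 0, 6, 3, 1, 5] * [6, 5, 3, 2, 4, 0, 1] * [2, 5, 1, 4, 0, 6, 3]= [0, 4, 3, 5, 1, 6, 2]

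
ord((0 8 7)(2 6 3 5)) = 12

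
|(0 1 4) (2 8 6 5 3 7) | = 6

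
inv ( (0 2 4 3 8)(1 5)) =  (0 8 3 4 2)(1 5)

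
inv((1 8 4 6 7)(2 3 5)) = (1 7 6 4 8)(2 5 3)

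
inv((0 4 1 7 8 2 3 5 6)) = (0 6 5 3 2 8 7 1 4)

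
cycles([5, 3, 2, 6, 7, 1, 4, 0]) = (0 5 1 3 6 4 7)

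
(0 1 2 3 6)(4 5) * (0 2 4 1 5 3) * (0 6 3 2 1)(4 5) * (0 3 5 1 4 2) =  (0 2 6 4)(3 5)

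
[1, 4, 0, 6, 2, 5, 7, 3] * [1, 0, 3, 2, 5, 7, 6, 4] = [0, 5, 1, 6, 3, 7, 4, 2]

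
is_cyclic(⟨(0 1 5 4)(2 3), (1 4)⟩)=no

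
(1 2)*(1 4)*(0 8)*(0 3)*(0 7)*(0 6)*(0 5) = (0 8 3 7 6 5)(1 2 4)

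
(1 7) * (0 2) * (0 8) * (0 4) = (0 2 8 4) (1 7) 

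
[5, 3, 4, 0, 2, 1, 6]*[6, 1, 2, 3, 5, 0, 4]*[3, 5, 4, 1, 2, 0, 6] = [3, 1, 0, 6, 4, 5, 2] 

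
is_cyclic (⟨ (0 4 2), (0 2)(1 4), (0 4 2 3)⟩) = no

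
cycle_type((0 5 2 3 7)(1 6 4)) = 3.5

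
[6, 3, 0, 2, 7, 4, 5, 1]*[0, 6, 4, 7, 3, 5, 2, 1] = [2, 7, 0, 4, 1, 3, 5, 6]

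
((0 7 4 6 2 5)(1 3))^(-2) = (0 2 4)(5 6 7)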